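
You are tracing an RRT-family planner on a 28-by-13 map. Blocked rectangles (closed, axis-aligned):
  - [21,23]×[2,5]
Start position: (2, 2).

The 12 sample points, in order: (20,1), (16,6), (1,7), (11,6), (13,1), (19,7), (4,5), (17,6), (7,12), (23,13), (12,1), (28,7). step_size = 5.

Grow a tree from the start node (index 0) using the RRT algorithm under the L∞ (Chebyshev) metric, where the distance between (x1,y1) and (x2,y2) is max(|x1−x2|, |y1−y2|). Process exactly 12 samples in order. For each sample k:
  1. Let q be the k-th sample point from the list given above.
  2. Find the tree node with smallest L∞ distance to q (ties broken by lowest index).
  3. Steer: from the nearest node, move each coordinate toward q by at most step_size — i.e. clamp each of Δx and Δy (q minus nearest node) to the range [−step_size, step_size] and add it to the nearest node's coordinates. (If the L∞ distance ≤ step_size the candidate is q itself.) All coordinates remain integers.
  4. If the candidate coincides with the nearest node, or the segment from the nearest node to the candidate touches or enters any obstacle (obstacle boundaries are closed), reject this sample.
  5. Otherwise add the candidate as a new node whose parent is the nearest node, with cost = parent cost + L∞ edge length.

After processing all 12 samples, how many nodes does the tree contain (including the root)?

Node count: 13

1. q=(20,1) nearest=0 d=18 new=(7,1) → add node 1 parent=0 cost=5
2. q=(16,6) nearest=1 d=9 new=(12,6) → add node 2 parent=1 cost=10
3. q=(1,7) nearest=0 d=5 new=(1,7) → add node 3 parent=0 cost=5
4. q=(11,6) nearest=2 d=1 new=(11,6) → add node 4 parent=2 cost=11
5. q=(13,1) nearest=2 d=5 new=(13,1) → add node 5 parent=2 cost=15
6. q=(19,7) nearest=5 d=6 new=(18,6) → add node 6 parent=5 cost=20
7. q=(4,5) nearest=0 d=3 new=(4,5) → add node 7 parent=0 cost=3
8. q=(17,6) nearest=6 d=1 new=(17,6) → add node 8 parent=6 cost=21
9. q=(7,12) nearest=2 d=6 new=(7,11) → add node 9 parent=2 cost=15
10. q=(23,13) nearest=6 d=7 new=(23,11) → add node 10 parent=6 cost=25
11. q=(12,1) nearest=5 d=1 new=(12,1) → add node 11 parent=5 cost=16
12. q=(28,7) nearest=10 d=5 new=(28,7) → add node 12 parent=10 cost=30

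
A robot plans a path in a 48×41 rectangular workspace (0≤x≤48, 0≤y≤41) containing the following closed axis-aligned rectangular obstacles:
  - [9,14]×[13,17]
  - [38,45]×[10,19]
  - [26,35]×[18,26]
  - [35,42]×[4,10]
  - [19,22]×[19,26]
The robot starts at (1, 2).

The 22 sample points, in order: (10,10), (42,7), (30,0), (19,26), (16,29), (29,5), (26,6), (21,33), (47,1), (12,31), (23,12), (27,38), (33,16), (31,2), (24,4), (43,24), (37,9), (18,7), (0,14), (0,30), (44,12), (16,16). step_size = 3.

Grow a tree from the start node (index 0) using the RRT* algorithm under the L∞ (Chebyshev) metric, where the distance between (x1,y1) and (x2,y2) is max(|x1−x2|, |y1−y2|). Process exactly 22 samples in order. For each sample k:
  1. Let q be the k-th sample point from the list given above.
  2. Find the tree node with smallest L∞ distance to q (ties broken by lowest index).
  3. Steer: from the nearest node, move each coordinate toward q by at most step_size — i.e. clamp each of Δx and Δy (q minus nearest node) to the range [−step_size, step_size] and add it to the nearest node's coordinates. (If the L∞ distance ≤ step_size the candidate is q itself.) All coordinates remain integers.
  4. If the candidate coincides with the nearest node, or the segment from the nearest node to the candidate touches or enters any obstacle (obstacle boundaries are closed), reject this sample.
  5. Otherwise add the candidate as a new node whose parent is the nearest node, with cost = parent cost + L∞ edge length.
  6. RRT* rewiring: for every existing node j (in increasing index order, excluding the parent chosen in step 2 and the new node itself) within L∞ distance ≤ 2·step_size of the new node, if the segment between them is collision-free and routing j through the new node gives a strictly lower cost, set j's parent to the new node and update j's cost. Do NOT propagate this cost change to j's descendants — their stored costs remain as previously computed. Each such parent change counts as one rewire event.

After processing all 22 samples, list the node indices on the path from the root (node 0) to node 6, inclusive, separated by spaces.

Path: 0 1 2 3 5 6

1. q=(10,10) nearest=0 d=9 new=(4,5) → add node 1 parent=0 cost=3
2. q=(42,7) nearest=1 d=38 new=(7,7) → add node 2 parent=1 cost=6
3. q=(30,0) nearest=2 d=23 new=(10,4) → add node 3 parent=2 cost=9
4. q=(19,26) nearest=2 d=19 new=(10,10) → add node 4 parent=2 cost=9
5. q=(16,29) nearest=4 d=19 new=(13,13) → blocked by [9,14]×[13,17], reject
6. q=(29,5) nearest=3 d=19 new=(13,5) → add node 5 parent=3 cost=12
7. q=(26,6) nearest=5 d=13 new=(16,6) → add node 6 parent=5 cost=15
8. q=(21,33) nearest=4 d=23 new=(13,13) → blocked by [9,14]×[13,17], reject
9. q=(47,1) nearest=6 d=31 new=(19,3) → add node 7 parent=6 cost=18
10. q=(12,31) nearest=4 d=21 new=(12,13) → blocked by [9,14]×[13,17], reject
11. q=(23,12) nearest=6 d=7 new=(19,9) → add node 8 parent=6 cost=18
12. q=(27,38) nearest=4 d=28 new=(13,13) → blocked by [9,14]×[13,17], reject
13. q=(33,16) nearest=7 d=14 new=(22,6) → add node 9 parent=7 cost=21
14. q=(31,2) nearest=9 d=9 new=(25,3) → add node 10 parent=9 cost=24
15. q=(24,4) nearest=10 d=1 new=(24,4) → add node 11 parent=10 cost=25
16. q=(43,24) nearest=11 d=20 new=(27,7) → add node 12 parent=11 cost=28
17. q=(37,9) nearest=12 d=10 new=(30,9) → add node 13 parent=12 cost=31
18. q=(18,7) nearest=6 d=2 new=(18,7) → add node 14 parent=6 cost=17; rewire 11→14 (23<25)
19. q=(0,14) nearest=2 d=7 new=(4,10) → add node 15 parent=2 cost=9
20. q=(0,30) nearest=4 d=20 new=(7,13) → add node 16 parent=4 cost=12
21. q=(44,12) nearest=13 d=14 new=(33,12) → add node 17 parent=13 cost=34
22. q=(16,16) nearest=4 d=6 new=(13,13) → blocked by [9,14]×[13,17], reject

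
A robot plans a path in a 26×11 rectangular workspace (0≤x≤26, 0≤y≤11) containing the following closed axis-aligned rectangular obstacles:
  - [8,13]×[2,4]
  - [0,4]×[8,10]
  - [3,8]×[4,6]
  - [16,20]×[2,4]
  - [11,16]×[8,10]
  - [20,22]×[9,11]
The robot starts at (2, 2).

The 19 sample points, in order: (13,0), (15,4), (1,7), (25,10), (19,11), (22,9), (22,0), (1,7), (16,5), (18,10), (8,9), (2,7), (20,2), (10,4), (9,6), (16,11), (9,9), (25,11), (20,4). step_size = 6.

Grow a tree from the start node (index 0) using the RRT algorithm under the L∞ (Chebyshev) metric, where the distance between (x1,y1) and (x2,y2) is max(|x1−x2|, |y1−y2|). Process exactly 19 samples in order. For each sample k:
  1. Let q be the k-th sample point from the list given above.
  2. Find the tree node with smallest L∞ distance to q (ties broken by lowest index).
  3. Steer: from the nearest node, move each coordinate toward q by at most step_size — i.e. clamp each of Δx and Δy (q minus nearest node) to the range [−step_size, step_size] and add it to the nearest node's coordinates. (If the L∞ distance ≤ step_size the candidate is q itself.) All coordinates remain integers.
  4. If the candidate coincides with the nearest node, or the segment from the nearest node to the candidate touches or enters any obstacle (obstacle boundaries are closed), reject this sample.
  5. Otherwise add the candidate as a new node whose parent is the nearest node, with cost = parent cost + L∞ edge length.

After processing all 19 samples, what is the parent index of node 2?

1. q=(13,0) nearest=0 d=11 new=(8,0) → add node 1 parent=0 cost=6
2. q=(15,4) nearest=1 d=7 new=(14,4) → blocked by [8,13]×[2,4], reject
3. q=(1,7) nearest=0 d=5 new=(1,7) → add node 2 parent=0 cost=5
4. q=(25,10) nearest=1 d=17 new=(14,6) → blocked by [8,13]×[2,4], reject
5. q=(19,11) nearest=1 d=11 new=(14,6) → blocked by [8,13]×[2,4], reject
6. q=(22,9) nearest=1 d=14 new=(14,6) → blocked by [8,13]×[2,4], reject
7. q=(22,0) nearest=1 d=14 new=(14,0) → add node 3 parent=1 cost=12
8. q=(1,7) nearest=2 d=0 → coincident, reject
9. q=(16,5) nearest=3 d=5 new=(16,5) → add node 4 parent=3 cost=17
10. q=(18,10) nearest=4 d=5 new=(18,10) → add node 5 parent=4 cost=22
11. q=(8,9) nearest=0 d=7 new=(8,8) → blocked by [3,8]×[4,6], reject
12. q=(2,7) nearest=2 d=1 new=(2,7) → add node 6 parent=2 cost=6
13. q=(20,2) nearest=4 d=4 new=(20,2) → blocked by [16,20]×[2,4], reject
14. q=(10,4) nearest=1 d=4 new=(10,4) → blocked by [8,13]×[2,4], reject
15. q=(9,6) nearest=1 d=6 new=(9,6) → blocked by [8,13]×[2,4], reject
16. q=(16,11) nearest=5 d=2 new=(16,11) → add node 7 parent=5 cost=24
17. q=(9,9) nearest=0 d=7 new=(8,8) → blocked by [3,8]×[4,6], reject
18. q=(25,11) nearest=5 d=7 new=(24,11) → blocked by [20,22]×[9,11], reject
19. q=(20,4) nearest=4 d=4 new=(20,4) → blocked by [16,20]×[2,4], reject

Parent of node 2: 0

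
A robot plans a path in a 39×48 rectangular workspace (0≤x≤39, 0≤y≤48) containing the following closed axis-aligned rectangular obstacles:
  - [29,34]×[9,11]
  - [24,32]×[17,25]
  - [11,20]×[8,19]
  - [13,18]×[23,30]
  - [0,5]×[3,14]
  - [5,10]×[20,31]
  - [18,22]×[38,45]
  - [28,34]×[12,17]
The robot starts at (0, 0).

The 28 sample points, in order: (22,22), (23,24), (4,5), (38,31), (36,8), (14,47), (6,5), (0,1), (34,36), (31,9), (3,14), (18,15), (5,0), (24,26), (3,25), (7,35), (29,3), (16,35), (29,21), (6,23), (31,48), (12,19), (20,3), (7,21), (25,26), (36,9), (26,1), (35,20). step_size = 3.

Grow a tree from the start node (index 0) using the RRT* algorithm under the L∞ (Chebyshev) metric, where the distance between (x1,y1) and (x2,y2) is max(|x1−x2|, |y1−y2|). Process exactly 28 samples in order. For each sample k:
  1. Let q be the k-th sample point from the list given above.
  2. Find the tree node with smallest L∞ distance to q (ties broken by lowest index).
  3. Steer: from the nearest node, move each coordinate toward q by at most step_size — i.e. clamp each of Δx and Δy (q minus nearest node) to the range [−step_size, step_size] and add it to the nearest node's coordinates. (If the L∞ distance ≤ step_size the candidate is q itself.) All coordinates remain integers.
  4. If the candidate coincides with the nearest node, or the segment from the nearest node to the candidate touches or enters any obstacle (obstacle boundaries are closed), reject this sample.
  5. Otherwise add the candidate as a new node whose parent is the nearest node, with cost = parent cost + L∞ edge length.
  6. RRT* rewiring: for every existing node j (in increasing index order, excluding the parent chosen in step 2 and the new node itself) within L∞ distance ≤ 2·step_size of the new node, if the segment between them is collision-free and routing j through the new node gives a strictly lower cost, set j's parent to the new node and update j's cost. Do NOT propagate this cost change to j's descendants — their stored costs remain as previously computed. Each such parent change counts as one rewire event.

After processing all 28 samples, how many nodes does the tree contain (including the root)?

1. q=(22,22) nearest=0 d=22 new=(3,3) → blocked by [0,5]×[3,14], reject
2. q=(23,24) nearest=0 d=24 new=(3,3) → blocked by [0,5]×[3,14], reject
3. q=(4,5) nearest=0 d=5 new=(3,3) → blocked by [0,5]×[3,14], reject
4. q=(38,31) nearest=0 d=38 new=(3,3) → blocked by [0,5]×[3,14], reject
5. q=(36,8) nearest=0 d=36 new=(3,3) → blocked by [0,5]×[3,14], reject
6. q=(14,47) nearest=0 d=47 new=(3,3) → blocked by [0,5]×[3,14], reject
7. q=(6,5) nearest=0 d=6 new=(3,3) → blocked by [0,5]×[3,14], reject
8. q=(0,1) nearest=0 d=1 new=(0,1) → add node 1 parent=0 cost=1
9. q=(34,36) nearest=1 d=35 new=(3,4) → blocked by [0,5]×[3,14], reject
10. q=(31,9) nearest=0 d=31 new=(3,3) → blocked by [0,5]×[3,14], reject
11. q=(3,14) nearest=1 d=13 new=(3,4) → blocked by [0,5]×[3,14], reject
12. q=(18,15) nearest=0 d=18 new=(3,3) → blocked by [0,5]×[3,14], reject
13. q=(5,0) nearest=0 d=5 new=(3,0) → add node 2 parent=0 cost=3
14. q=(24,26) nearest=1 d=25 new=(3,4) → blocked by [0,5]×[3,14], reject
15. q=(3,25) nearest=1 d=24 new=(3,4) → blocked by [0,5]×[3,14], reject
16. q=(7,35) nearest=1 d=34 new=(3,4) → blocked by [0,5]×[3,14], reject
17. q=(29,3) nearest=2 d=26 new=(6,3) → add node 3 parent=2 cost=6
18. q=(16,35) nearest=3 d=32 new=(9,6) → add node 4 parent=3 cost=9
19. q=(29,21) nearest=4 d=20 new=(12,9) → blocked by [11,20]×[8,19], reject
20. q=(6,23) nearest=4 d=17 new=(6,9) → add node 5 parent=4 cost=12
21. q=(31,48) nearest=5 d=39 new=(9,12) → add node 6 parent=5 cost=15
22. q=(12,19) nearest=6 d=7 new=(12,15) → blocked by [11,20]×[8,19], reject
23. q=(20,3) nearest=4 d=11 new=(12,3) → add node 7 parent=4 cost=12
24. q=(7,21) nearest=6 d=9 new=(7,15) → add node 8 parent=6 cost=18
25. q=(25,26) nearest=6 d=16 new=(12,15) → blocked by [11,20]×[8,19], reject
26. q=(36,9) nearest=7 d=24 new=(15,6) → add node 9 parent=7 cost=15
27. q=(26,1) nearest=9 d=11 new=(18,3) → add node 10 parent=9 cost=18
28. q=(35,20) nearest=10 d=17 new=(21,6) → add node 11 parent=10 cost=21

Node count: 12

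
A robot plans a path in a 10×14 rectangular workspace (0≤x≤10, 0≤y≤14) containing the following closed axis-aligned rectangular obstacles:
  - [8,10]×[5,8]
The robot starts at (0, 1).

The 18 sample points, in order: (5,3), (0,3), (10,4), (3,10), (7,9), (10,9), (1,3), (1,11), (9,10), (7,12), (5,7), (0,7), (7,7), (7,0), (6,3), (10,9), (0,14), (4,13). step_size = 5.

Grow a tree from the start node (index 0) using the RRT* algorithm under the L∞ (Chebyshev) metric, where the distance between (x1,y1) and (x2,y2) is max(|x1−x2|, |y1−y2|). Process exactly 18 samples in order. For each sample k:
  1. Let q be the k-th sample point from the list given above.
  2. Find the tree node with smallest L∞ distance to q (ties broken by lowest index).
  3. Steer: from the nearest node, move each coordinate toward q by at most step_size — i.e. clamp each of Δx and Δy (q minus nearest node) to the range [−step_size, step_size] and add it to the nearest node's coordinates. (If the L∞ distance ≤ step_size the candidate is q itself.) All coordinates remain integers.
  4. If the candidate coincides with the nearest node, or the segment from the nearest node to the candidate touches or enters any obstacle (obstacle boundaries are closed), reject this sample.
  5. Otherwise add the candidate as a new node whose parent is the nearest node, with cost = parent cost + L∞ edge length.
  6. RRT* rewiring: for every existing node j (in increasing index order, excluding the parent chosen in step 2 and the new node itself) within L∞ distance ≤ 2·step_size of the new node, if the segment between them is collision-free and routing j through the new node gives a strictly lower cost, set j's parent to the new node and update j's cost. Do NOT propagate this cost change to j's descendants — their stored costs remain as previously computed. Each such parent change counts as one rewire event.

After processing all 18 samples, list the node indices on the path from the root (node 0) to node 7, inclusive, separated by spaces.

1. q=(5,3) nearest=0 d=5 new=(5,3) → add node 1 parent=0 cost=5
2. q=(0,3) nearest=0 d=2 new=(0,3) → add node 2 parent=0 cost=2
3. q=(10,4) nearest=1 d=5 new=(10,4) → add node 3 parent=1 cost=10
4. q=(3,10) nearest=1 d=7 new=(3,8) → add node 4 parent=1 cost=10
5. q=(7,9) nearest=4 d=4 new=(7,9) → add node 5 parent=4 cost=14
6. q=(10,9) nearest=5 d=3 new=(10,9) → add node 6 parent=5 cost=17
7. q=(1,3) nearest=2 d=1 new=(1,3) → add node 7 parent=2 cost=3; rewire 4→7 (8<10); rewire 5→7 (9<14)
8. q=(1,11) nearest=4 d=3 new=(1,11) → add node 8 parent=4 cost=11
9. q=(9,10) nearest=6 d=1 new=(9,10) → add node 9 parent=6 cost=18
10. q=(7,12) nearest=9 d=2 new=(7,12) → add node 10 parent=9 cost=20
11. q=(5,7) nearest=4 d=2 new=(5,7) → add node 11 parent=4 cost=10; rewire 6→11 (15<17); rewire 9→11 (14<18); rewire 10→11 (15<20)
12. q=(0,7) nearest=4 d=3 new=(0,7) → add node 12 parent=4 cost=11
13. q=(7,7) nearest=5 d=2 new=(7,7) → add node 13 parent=5 cost=11
14. q=(7,0) nearest=1 d=3 new=(7,0) → add node 14 parent=1 cost=8
15. q=(6,3) nearest=1 d=1 new=(6,3) → add node 15 parent=1 cost=6; rewire 13→15 (10<11)
16. q=(10,9) nearest=6 d=0 → coincident, reject
17. q=(0,14) nearest=8 d=3 new=(0,14) → add node 16 parent=8 cost=14
18. q=(4,13) nearest=8 d=3 new=(4,13) → add node 17 parent=8 cost=14

Path: 0 2 7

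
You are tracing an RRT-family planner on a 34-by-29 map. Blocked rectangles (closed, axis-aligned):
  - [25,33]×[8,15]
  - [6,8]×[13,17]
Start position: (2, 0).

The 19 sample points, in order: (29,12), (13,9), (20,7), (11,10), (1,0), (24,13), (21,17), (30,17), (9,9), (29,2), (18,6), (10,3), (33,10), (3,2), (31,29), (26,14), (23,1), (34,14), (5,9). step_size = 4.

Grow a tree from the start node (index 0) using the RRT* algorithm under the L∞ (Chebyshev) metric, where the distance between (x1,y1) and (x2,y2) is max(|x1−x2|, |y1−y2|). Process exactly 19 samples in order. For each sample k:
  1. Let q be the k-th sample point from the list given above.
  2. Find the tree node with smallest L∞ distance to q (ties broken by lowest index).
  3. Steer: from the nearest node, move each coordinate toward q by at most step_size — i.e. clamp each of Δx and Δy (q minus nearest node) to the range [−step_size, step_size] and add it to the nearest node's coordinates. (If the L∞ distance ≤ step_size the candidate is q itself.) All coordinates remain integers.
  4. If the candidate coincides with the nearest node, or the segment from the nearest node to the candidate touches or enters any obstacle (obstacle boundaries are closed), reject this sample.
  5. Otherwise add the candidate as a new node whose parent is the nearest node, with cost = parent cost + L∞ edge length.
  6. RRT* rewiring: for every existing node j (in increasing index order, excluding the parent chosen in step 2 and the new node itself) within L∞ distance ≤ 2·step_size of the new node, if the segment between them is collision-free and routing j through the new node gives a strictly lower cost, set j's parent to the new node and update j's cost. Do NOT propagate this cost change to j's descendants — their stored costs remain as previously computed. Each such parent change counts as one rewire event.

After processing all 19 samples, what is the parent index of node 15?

Parent of node 15: 11

1. q=(29,12) nearest=0 d=27 new=(6,4) → add node 1 parent=0 cost=4
2. q=(13,9) nearest=1 d=7 new=(10,8) → add node 2 parent=1 cost=8
3. q=(20,7) nearest=2 d=10 new=(14,7) → add node 3 parent=2 cost=12
4. q=(11,10) nearest=2 d=2 new=(11,10) → add node 4 parent=2 cost=10
5. q=(1,0) nearest=0 d=1 new=(1,0) → add node 5 parent=0 cost=1
6. q=(24,13) nearest=3 d=10 new=(18,11) → add node 6 parent=3 cost=16
7. q=(21,17) nearest=6 d=6 new=(21,15) → add node 7 parent=6 cost=20
8. q=(30,17) nearest=7 d=9 new=(25,17) → add node 8 parent=7 cost=24
9. q=(9,9) nearest=2 d=1 new=(9,9) → add node 9 parent=2 cost=9
10. q=(29,2) nearest=6 d=11 new=(22,7) → add node 10 parent=6 cost=20
11. q=(18,6) nearest=3 d=4 new=(18,6) → add node 11 parent=3 cost=16
12. q=(10,3) nearest=1 d=4 new=(10,3) → add node 12 parent=1 cost=8
13. q=(33,10) nearest=8 d=8 new=(29,13) → blocked by [25,33]×[8,15], reject
14. q=(3,2) nearest=0 d=2 new=(3,2) → add node 13 parent=0 cost=2
15. q=(31,29) nearest=8 d=12 new=(29,21) → add node 14 parent=8 cost=28
16. q=(26,14) nearest=8 d=3 new=(26,14) → blocked by [25,33]×[8,15], reject
17. q=(23,1) nearest=11 d=5 new=(22,2) → add node 15 parent=11 cost=20
18. q=(34,14) nearest=14 d=7 new=(33,17) → add node 16 parent=14 cost=32
19. q=(5,9) nearest=9 d=4 new=(5,9) → add node 17 parent=9 cost=13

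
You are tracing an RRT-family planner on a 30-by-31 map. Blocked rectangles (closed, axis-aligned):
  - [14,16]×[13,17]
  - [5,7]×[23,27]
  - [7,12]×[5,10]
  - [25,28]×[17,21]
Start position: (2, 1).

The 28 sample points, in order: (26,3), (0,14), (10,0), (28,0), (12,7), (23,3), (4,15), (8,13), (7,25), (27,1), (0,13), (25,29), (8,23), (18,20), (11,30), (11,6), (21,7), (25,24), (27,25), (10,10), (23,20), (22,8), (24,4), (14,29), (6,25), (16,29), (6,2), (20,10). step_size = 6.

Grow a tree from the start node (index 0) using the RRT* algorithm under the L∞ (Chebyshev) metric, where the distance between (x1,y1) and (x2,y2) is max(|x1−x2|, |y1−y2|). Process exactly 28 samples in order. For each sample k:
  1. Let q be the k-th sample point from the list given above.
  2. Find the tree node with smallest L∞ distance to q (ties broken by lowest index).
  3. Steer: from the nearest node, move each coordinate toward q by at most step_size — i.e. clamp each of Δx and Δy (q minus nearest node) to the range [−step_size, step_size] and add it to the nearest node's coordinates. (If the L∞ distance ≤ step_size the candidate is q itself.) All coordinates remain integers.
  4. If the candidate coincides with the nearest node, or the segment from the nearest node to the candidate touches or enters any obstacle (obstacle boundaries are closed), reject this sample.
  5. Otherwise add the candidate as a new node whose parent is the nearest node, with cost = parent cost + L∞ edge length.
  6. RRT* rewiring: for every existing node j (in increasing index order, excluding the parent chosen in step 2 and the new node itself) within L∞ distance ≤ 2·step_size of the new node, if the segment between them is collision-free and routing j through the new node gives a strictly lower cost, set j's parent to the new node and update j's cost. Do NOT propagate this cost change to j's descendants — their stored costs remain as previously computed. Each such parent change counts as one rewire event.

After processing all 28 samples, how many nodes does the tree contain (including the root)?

Node count: 25

1. q=(26,3) nearest=0 d=24 new=(8,3) → add node 1 parent=0 cost=6
2. q=(0,14) nearest=1 d=11 new=(2,9) → add node 2 parent=1 cost=12
3. q=(10,0) nearest=1 d=3 new=(10,0) → add node 3 parent=1 cost=9
4. q=(28,0) nearest=3 d=18 new=(16,0) → add node 4 parent=3 cost=15
5. q=(12,7) nearest=1 d=4 new=(12,7) → blocked by [7,12]×[5,10], reject
6. q=(23,3) nearest=4 d=7 new=(22,3) → add node 5 parent=4 cost=21
7. q=(4,15) nearest=2 d=6 new=(4,15) → add node 6 parent=2 cost=18
8. q=(8,13) nearest=6 d=4 new=(8,13) → add node 7 parent=6 cost=22
9. q=(7,25) nearest=6 d=10 new=(7,21) → add node 8 parent=6 cost=24
10. q=(27,1) nearest=5 d=5 new=(27,1) → add node 9 parent=5 cost=26
11. q=(0,13) nearest=2 d=4 new=(0,13) → add node 10 parent=2 cost=16
12. q=(25,29) nearest=7 d=17 new=(14,19) → add node 11 parent=7 cost=28
13. q=(8,23) nearest=8 d=2 new=(8,23) → add node 12 parent=8 cost=26
14. q=(18,20) nearest=11 d=4 new=(18,20) → add node 13 parent=11 cost=32
15. q=(11,30) nearest=12 d=7 new=(11,29) → add node 14 parent=12 cost=32
16. q=(11,6) nearest=1 d=3 new=(11,6) → blocked by [7,12]×[5,10], reject
17. q=(21,7) nearest=5 d=4 new=(21,7) → add node 15 parent=5 cost=25
18. q=(25,24) nearest=13 d=7 new=(24,24) → add node 16 parent=13 cost=38
19. q=(27,25) nearest=16 d=3 new=(27,25) → add node 17 parent=16 cost=41
20. q=(10,10) nearest=7 d=3 new=(10,10) → blocked by [7,12]×[5,10], reject
21. q=(23,20) nearest=16 d=4 new=(23,20) → add node 18 parent=16 cost=42
22. q=(22,8) nearest=15 d=1 new=(22,8) → add node 19 parent=15 cost=26; rewire 18→19 (38<42)
23. q=(24,4) nearest=5 d=2 new=(24,4) → add node 20 parent=5 cost=23
24. q=(14,29) nearest=14 d=3 new=(14,29) → add node 21 parent=14 cost=35
25. q=(6,25) nearest=12 d=2 new=(6,25) → blocked by [5,7]×[23,27], reject
26. q=(16,29) nearest=21 d=2 new=(16,29) → add node 22 parent=21 cost=37
27. q=(6,2) nearest=1 d=2 new=(6,2) → add node 23 parent=1 cost=8
28. q=(20,10) nearest=19 d=2 new=(20,10) → add node 24 parent=19 cost=28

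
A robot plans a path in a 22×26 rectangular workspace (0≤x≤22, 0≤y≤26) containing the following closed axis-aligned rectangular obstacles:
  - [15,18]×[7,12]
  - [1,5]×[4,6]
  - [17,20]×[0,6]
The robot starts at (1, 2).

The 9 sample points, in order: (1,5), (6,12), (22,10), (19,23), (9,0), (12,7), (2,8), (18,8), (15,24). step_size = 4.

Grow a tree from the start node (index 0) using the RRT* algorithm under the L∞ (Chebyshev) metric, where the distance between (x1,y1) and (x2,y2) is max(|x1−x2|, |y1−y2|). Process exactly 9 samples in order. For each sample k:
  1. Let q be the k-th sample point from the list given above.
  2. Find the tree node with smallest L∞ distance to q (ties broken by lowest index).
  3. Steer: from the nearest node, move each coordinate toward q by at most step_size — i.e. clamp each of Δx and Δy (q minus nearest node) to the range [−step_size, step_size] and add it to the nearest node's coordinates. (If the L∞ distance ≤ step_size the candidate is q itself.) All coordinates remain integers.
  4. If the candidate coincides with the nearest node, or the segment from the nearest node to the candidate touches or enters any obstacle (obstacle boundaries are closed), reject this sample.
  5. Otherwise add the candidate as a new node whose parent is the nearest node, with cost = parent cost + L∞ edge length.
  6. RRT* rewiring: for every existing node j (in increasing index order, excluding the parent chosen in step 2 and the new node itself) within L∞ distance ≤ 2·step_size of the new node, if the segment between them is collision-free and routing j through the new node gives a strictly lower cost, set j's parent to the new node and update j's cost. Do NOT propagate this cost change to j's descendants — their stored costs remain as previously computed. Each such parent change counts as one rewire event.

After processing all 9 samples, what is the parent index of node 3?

Parent of node 3: 2

1. q=(1,5) nearest=0 d=3 new=(1,5) → blocked by [1,5]×[4,6], reject
2. q=(6,12) nearest=0 d=10 new=(5,6) → blocked by [1,5]×[4,6], reject
3. q=(22,10) nearest=0 d=21 new=(5,6) → blocked by [1,5]×[4,6], reject
4. q=(19,23) nearest=0 d=21 new=(5,6) → blocked by [1,5]×[4,6], reject
5. q=(9,0) nearest=0 d=8 new=(5,0) → add node 1 parent=0 cost=4
6. q=(12,7) nearest=1 d=7 new=(9,4) → add node 2 parent=1 cost=8
7. q=(2,8) nearest=0 d=6 new=(2,6) → blocked by [1,5]×[4,6], reject
8. q=(18,8) nearest=2 d=9 new=(13,8) → add node 3 parent=2 cost=12
9. q=(15,24) nearest=3 d=16 new=(15,12) → blocked by [15,18]×[7,12], reject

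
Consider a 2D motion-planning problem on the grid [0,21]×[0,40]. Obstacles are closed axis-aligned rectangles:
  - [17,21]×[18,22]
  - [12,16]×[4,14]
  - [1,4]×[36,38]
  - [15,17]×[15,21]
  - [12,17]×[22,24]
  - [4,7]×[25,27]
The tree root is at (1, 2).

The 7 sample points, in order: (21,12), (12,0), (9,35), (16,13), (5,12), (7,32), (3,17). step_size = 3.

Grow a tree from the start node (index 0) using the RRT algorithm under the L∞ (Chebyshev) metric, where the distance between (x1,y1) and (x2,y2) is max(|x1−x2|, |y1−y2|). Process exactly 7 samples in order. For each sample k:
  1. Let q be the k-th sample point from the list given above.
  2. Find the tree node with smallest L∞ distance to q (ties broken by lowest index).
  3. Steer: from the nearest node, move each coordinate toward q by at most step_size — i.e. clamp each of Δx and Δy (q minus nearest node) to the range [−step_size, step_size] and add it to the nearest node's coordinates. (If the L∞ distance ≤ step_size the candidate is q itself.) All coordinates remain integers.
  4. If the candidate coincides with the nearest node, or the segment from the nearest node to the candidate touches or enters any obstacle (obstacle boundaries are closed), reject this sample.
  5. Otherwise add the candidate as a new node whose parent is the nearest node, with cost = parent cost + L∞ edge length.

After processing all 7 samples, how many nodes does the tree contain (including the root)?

Node count: 8

1. q=(21,12) nearest=0 d=20 new=(4,5) → add node 1 parent=0 cost=3
2. q=(12,0) nearest=1 d=8 new=(7,2) → add node 2 parent=1 cost=6
3. q=(9,35) nearest=1 d=30 new=(7,8) → add node 3 parent=1 cost=6
4. q=(16,13) nearest=3 d=9 new=(10,11) → add node 4 parent=3 cost=9
5. q=(5,12) nearest=3 d=4 new=(5,11) → add node 5 parent=3 cost=9
6. q=(7,32) nearest=4 d=21 new=(7,14) → add node 6 parent=4 cost=12
7. q=(3,17) nearest=6 d=4 new=(4,17) → add node 7 parent=6 cost=15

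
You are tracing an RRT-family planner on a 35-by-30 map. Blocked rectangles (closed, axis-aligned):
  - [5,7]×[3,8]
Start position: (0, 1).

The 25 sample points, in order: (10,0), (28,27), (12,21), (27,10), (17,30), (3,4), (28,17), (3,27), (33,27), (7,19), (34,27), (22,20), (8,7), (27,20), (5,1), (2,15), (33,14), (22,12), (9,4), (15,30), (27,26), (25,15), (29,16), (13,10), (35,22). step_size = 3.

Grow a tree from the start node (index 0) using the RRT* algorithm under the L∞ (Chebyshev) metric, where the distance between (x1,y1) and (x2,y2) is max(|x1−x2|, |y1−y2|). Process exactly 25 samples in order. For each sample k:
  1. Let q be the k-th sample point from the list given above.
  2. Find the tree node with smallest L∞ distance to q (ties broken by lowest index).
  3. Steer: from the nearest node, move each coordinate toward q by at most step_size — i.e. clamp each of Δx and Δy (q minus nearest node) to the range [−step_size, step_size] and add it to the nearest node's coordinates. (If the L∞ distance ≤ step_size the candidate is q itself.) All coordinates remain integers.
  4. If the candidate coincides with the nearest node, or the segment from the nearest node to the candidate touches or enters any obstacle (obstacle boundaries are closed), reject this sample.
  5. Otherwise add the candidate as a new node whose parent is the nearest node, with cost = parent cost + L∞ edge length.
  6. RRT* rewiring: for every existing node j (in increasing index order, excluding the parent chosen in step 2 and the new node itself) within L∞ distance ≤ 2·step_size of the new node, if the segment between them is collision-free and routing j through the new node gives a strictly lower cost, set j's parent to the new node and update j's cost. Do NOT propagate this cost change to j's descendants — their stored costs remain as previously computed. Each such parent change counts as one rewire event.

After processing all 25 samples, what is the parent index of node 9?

Parent of node 9: 1

1. q=(10,0) nearest=0 d=10 new=(3,0) → add node 1 parent=0 cost=3
2. q=(28,27) nearest=1 d=27 new=(6,3) → blocked by [5,7]×[3,8], reject
3. q=(12,21) nearest=0 d=20 new=(3,4) → add node 2 parent=0 cost=3
4. q=(27,10) nearest=1 d=24 new=(6,3) → blocked by [5,7]×[3,8], reject
5. q=(17,30) nearest=2 d=26 new=(6,7) → blocked by [5,7]×[3,8], reject
6. q=(3,4) nearest=2 d=0 → coincident, reject
7. q=(28,17) nearest=1 d=25 new=(6,3) → blocked by [5,7]×[3,8], reject
8. q=(3,27) nearest=2 d=23 new=(3,7) → add node 3 parent=2 cost=6
9. q=(33,27) nearest=1 d=30 new=(6,3) → blocked by [5,7]×[3,8], reject
10. q=(7,19) nearest=3 d=12 new=(6,10) → add node 4 parent=3 cost=9
11. q=(34,27) nearest=4 d=28 new=(9,13) → add node 5 parent=4 cost=12
12. q=(22,20) nearest=5 d=13 new=(12,16) → add node 6 parent=5 cost=15
13. q=(8,7) nearest=4 d=3 new=(8,7) → add node 7 parent=4 cost=12
14. q=(27,20) nearest=6 d=15 new=(15,19) → add node 8 parent=6 cost=18
15. q=(5,1) nearest=1 d=2 new=(5,1) → add node 9 parent=1 cost=5
16. q=(2,15) nearest=4 d=5 new=(3,13) → add node 10 parent=4 cost=12
17. q=(33,14) nearest=8 d=18 new=(18,16) → add node 11 parent=8 cost=21
18. q=(22,12) nearest=11 d=4 new=(21,13) → add node 12 parent=11 cost=24
19. q=(9,4) nearest=7 d=3 new=(9,4) → add node 13 parent=7 cost=15
20. q=(15,30) nearest=8 d=11 new=(15,22) → add node 14 parent=8 cost=21
21. q=(27,26) nearest=11 d=10 new=(21,19) → add node 15 parent=11 cost=24
22. q=(25,15) nearest=12 d=4 new=(24,15) → add node 16 parent=12 cost=27
23. q=(29,16) nearest=16 d=5 new=(27,16) → add node 17 parent=16 cost=30
24. q=(13,10) nearest=5 d=4 new=(12,10) → add node 18 parent=5 cost=15
25. q=(35,22) nearest=17 d=8 new=(30,19) → add node 19 parent=17 cost=33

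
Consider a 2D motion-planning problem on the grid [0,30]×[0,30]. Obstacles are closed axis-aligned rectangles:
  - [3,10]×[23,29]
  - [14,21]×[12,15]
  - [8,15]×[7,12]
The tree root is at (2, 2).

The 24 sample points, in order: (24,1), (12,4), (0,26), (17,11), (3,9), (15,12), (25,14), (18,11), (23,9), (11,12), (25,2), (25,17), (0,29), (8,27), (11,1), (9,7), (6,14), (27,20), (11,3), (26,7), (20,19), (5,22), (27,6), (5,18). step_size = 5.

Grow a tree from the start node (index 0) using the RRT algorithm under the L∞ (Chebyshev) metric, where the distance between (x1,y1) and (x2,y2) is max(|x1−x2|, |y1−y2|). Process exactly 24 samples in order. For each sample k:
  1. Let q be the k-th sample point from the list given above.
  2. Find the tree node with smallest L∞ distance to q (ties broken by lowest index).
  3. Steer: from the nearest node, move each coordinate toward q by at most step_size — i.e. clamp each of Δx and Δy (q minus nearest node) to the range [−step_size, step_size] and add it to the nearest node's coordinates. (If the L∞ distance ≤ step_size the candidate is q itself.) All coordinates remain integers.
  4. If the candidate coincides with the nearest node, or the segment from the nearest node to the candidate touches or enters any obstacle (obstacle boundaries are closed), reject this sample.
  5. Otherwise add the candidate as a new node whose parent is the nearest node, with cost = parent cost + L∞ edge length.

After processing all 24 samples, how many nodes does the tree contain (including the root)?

1. q=(24,1) nearest=0 d=22 new=(7,1) → add node 1 parent=0 cost=5
2. q=(12,4) nearest=1 d=5 new=(12,4) → add node 2 parent=1 cost=10
3. q=(0,26) nearest=2 d=22 new=(7,9) → blocked by [8,15]×[7,12], reject
4. q=(17,11) nearest=2 d=7 new=(17,9) → blocked by [8,15]×[7,12], reject
5. q=(3,9) nearest=0 d=7 new=(3,7) → add node 3 parent=0 cost=5
6. q=(15,12) nearest=2 d=8 new=(15,9) → blocked by [8,15]×[7,12], reject
7. q=(25,14) nearest=2 d=13 new=(17,9) → blocked by [8,15]×[7,12], reject
8. q=(18,11) nearest=2 d=7 new=(17,9) → blocked by [8,15]×[7,12], reject
9. q=(23,9) nearest=2 d=11 new=(17,9) → blocked by [8,15]×[7,12], reject
10. q=(11,12) nearest=2 d=8 new=(11,9) → blocked by [8,15]×[7,12], reject
11. q=(25,2) nearest=2 d=13 new=(17,2) → add node 4 parent=2 cost=15
12. q=(25,17) nearest=2 d=13 new=(17,9) → blocked by [8,15]×[7,12], reject
13. q=(0,29) nearest=3 d=22 new=(0,12) → add node 5 parent=3 cost=10
14. q=(8,27) nearest=5 d=15 new=(5,17) → add node 6 parent=5 cost=15
15. q=(11,1) nearest=2 d=3 new=(11,1) → add node 7 parent=2 cost=13
16. q=(9,7) nearest=2 d=3 new=(9,7) → blocked by [8,15]×[7,12], reject
17. q=(6,14) nearest=6 d=3 new=(6,14) → add node 8 parent=6 cost=18
18. q=(27,20) nearest=2 d=16 new=(17,9) → blocked by [8,15]×[7,12], reject
19. q=(11,3) nearest=2 d=1 new=(11,3) → add node 9 parent=2 cost=11
20. q=(26,7) nearest=4 d=9 new=(22,7) → add node 10 parent=4 cost=20
21. q=(20,19) nearest=10 d=12 new=(20,12) → blocked by [14,21]×[12,15], reject
22. q=(5,22) nearest=6 d=5 new=(5,22) → add node 11 parent=6 cost=20
23. q=(27,6) nearest=10 d=5 new=(27,6) → add node 12 parent=10 cost=25
24. q=(5,18) nearest=6 d=1 new=(5,18) → add node 13 parent=6 cost=16

Node count: 14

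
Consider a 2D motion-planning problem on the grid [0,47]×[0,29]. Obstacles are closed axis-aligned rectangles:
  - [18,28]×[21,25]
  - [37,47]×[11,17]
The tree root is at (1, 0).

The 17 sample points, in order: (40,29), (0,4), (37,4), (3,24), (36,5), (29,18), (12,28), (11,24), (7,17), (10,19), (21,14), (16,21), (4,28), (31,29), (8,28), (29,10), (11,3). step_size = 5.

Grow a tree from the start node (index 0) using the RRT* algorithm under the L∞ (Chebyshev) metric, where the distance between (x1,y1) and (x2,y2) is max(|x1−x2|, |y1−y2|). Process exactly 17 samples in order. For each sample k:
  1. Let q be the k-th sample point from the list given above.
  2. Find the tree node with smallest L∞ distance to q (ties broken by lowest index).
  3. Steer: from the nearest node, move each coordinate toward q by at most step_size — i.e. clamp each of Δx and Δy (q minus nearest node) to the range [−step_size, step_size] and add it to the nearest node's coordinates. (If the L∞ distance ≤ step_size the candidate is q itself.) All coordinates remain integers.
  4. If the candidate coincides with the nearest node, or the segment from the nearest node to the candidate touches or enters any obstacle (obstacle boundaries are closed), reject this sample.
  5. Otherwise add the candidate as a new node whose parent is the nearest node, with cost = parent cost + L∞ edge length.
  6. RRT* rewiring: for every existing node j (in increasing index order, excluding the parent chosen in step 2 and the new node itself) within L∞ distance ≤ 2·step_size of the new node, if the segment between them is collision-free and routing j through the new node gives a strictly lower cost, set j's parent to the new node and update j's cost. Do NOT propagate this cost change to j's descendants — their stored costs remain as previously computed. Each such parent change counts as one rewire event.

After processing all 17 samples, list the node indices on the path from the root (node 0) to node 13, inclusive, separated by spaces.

Path: 0 1 4 7 8 13

1. q=(40,29) nearest=0 d=39 new=(6,5) → add node 1 parent=0 cost=5
2. q=(0,4) nearest=0 d=4 new=(0,4) → add node 2 parent=0 cost=4
3. q=(37,4) nearest=1 d=31 new=(11,4) → add node 3 parent=1 cost=10
4. q=(3,24) nearest=1 d=19 new=(3,10) → add node 4 parent=1 cost=10
5. q=(36,5) nearest=3 d=25 new=(16,5) → add node 5 parent=3 cost=15
6. q=(29,18) nearest=5 d=13 new=(21,10) → add node 6 parent=5 cost=20
7. q=(12,28) nearest=4 d=18 new=(8,15) → add node 7 parent=4 cost=15
8. q=(11,24) nearest=7 d=9 new=(11,20) → add node 8 parent=7 cost=20
9. q=(7,17) nearest=7 d=2 new=(7,17) → add node 9 parent=7 cost=17
10. q=(10,19) nearest=8 d=1 new=(10,19) → add node 10 parent=8 cost=21
11. q=(21,14) nearest=6 d=4 new=(21,14) → add node 11 parent=6 cost=24
12. q=(16,21) nearest=8 d=5 new=(16,21) → add node 12 parent=8 cost=25
13. q=(4,28) nearest=8 d=8 new=(6,25) → add node 13 parent=8 cost=25
14. q=(31,29) nearest=11 d=15 new=(26,19) → add node 14 parent=11 cost=29
15. q=(8,28) nearest=13 d=3 new=(8,28) → add node 15 parent=13 cost=28
16. q=(29,10) nearest=6 d=8 new=(26,10) → add node 16 parent=6 cost=25
17. q=(11,3) nearest=3 d=1 new=(11,3) → add node 17 parent=3 cost=11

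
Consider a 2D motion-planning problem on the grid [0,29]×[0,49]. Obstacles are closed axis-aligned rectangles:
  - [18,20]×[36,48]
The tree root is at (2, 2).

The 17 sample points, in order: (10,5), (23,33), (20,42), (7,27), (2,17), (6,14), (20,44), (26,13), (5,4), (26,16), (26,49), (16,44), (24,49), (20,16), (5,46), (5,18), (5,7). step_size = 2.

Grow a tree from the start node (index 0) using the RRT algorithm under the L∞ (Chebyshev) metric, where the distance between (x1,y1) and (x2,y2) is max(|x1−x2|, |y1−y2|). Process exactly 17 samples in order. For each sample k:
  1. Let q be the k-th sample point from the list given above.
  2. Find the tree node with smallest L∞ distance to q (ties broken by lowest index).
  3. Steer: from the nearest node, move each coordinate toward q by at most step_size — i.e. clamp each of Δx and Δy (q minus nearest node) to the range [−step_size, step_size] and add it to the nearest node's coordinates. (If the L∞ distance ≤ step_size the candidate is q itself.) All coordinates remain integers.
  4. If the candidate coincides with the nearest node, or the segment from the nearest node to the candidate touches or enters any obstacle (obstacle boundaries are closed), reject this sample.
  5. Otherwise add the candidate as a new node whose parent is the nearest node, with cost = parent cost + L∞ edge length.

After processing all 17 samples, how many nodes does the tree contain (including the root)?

Node count: 18

1. q=(10,5) nearest=0 d=8 new=(4,4) → add node 1 parent=0 cost=2
2. q=(23,33) nearest=1 d=29 new=(6,6) → add node 2 parent=1 cost=4
3. q=(20,42) nearest=2 d=36 new=(8,8) → add node 3 parent=2 cost=6
4. q=(7,27) nearest=3 d=19 new=(7,10) → add node 4 parent=3 cost=8
5. q=(2,17) nearest=4 d=7 new=(5,12) → add node 5 parent=4 cost=10
6. q=(6,14) nearest=5 d=2 new=(6,14) → add node 6 parent=5 cost=12
7. q=(20,44) nearest=6 d=30 new=(8,16) → add node 7 parent=6 cost=14
8. q=(26,13) nearest=3 d=18 new=(10,10) → add node 8 parent=3 cost=8
9. q=(5,4) nearest=1 d=1 new=(5,4) → add node 9 parent=1 cost=3
10. q=(26,16) nearest=8 d=16 new=(12,12) → add node 10 parent=8 cost=10
11. q=(26,49) nearest=7 d=33 new=(10,18) → add node 11 parent=7 cost=16
12. q=(16,44) nearest=11 d=26 new=(12,20) → add node 12 parent=11 cost=18
13. q=(24,49) nearest=12 d=29 new=(14,22) → add node 13 parent=12 cost=20
14. q=(20,16) nearest=13 d=6 new=(16,20) → add node 14 parent=13 cost=22
15. q=(5,46) nearest=13 d=24 new=(12,24) → add node 15 parent=13 cost=22
16. q=(5,18) nearest=7 d=3 new=(6,18) → add node 16 parent=7 cost=16
17. q=(5,7) nearest=2 d=1 new=(5,7) → add node 17 parent=2 cost=5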